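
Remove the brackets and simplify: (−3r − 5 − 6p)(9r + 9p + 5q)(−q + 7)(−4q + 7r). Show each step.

(−3r − 5 − 6p)(9r + 9p + 5q)(−q + 7)(−4q + 7r)
= (−27r^2 − 27pr − 15qr − 45r − 45p − 25q − 54pr − 54p^2 − 30pq)(−q + 7)(−4q + 7r)    [distributive law]
= (−27r^2 − 81pr − 15qr − 45r − 45p − 25q − 54p^2 − 30pq)(−q + 7)(−4q + 7r)    [combine like terms]
= (27qr^2 − 189r^2 + 81pqr − 567pr + 15q^2r − 105qr + 45qr − 315r + 45pq − 315p + 25q^2 − 175q + 54p^2q − 378p^2 + 30pq^2 − 210pq)(−4q + 7r)    [distributive law]
= (27qr^2 − 189r^2 + 81pqr − 567pr + 15q^2r − 60qr − 315r − 165pq − 315p + 25q^2 − 175q + 54p^2q − 378p^2 + 30pq^2)(−4q + 7r)    [combine like terms]
= −108q^2r^2 + 189qr^3 + 756qr^2 − 1323r^3 − 324pq^2r + 567pqr^2 + 2268pqr − 3969pr^2 − 60q^3r + 105q^2r^2 + 240q^2r − 420qr^2 + 1260qr − 2205r^2 + 660pq^2 − 1155pqr + 1260pq − 2205pr − 100q^3 + 175q^2r + 700q^2 − 1225qr − 216p^2q^2 + 378p^2qr + 1512p^2q − 2646p^2r − 120pq^3 + 210pq^2r    [distributive law]
= −3q^2r^2 + 189qr^3 + 336qr^2 − 1323r^3 − 114pq^2r + 567pqr^2 + 1113pqr − 3969pr^2 − 60q^3r + 415q^2r + 35qr − 2205r^2 + 660pq^2 + 1260pq − 2205pr − 100q^3 + 700q^2 − 216p^2q^2 + 378p^2qr + 1512p^2q − 2646p^2r − 120pq^3    [combine like terms]

−3q^2r^2 + 189qr^3 + 336qr^2 − 1323r^3 − 114pq^2r + 567pqr^2 + 1113pqr − 3969pr^2 − 60q^3r + 415q^2r + 35qr − 2205r^2 + 660pq^2 + 1260pq − 2205pr − 100q^3 + 700q^2 − 216p^2q^2 + 378p^2qr + 1512p^2q − 2646p^2r − 120pq^3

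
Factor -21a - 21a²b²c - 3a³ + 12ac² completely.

3a(-7 - 7ab²c - a² + 4c²)

-21a - 21a²b²c - 3a³ + 12ac²
= 3(-7a - 7a²b²c - a³ + 4ac²)    [factor out 3]
= 3a(-7 - 7ab²c - a² + 4c²)    [factor out a]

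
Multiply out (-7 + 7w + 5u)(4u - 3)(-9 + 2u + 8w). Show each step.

(-7 + 7w + 5u)(4u - 3)(-9 + 2u + 8w)
= (-28u + 21 + 28uw - 21w + 20u² - 15u)(-9 + 2u + 8w)    [distributive law]
= (-43u + 21 + 28uw - 21w + 20u²)(-9 + 2u + 8w)    [combine like terms]
= 387u - 86u² - 344uw - 189 + 42u + 168w - 252uw + 56u²w + 224uw² + 189w - 42uw - 168w² - 180u² + 40u³ + 160u²w    [distributive law]
= 429u - 266u² - 638uw - 189 + 357w + 216u²w + 224uw² - 168w² + 40u³    [combine like terms]

429u - 266u² - 638uw - 189 + 357w + 216u²w + 224uw² - 168w² + 40u³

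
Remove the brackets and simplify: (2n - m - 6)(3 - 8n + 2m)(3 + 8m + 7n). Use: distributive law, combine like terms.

36n + 363mn + 330n² - 44mn² - 112n³ + 82m²n - 189m - 126m² - 16m³ - 54

(2n - m - 6)(3 - 8n + 2m)(3 + 8m + 7n)
= (6n - 16n² + 4mn - 3m + 8mn - 2m² - 18 + 48n - 12m)(3 + 8m + 7n)    [distributive law]
= (54n - 16n² + 12mn - 15m - 2m² - 18)(3 + 8m + 7n)    [combine like terms]
= 162n + 432mn + 378n² - 48n² - 128mn² - 112n³ + 36mn + 96m²n + 84mn² - 45m - 120m² - 105mn - 6m² - 16m³ - 14m²n - 54 - 144m - 126n    [distributive law]
= 36n + 363mn + 330n² - 44mn² - 112n³ + 82m²n - 189m - 126m² - 16m³ - 54    [combine like terms]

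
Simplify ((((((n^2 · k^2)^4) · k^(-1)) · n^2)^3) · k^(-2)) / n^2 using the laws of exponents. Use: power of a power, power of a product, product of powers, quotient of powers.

k^19·n^28

((((((n^2 · k^2)^4) · k^(-1)) · n^2)^3) · k^(-2)) / n^2
= ((((((n^2 · k^2)^4) · k^(-1))^3) · ((n^2)^3)) · k^(-2)) / n^2    [power of a product]
= ((((((n^2 · k^2)^4)^3) · ((k^(-1))^3)) · ((n^2)^3)) · k^(-2)) / n^2    [power of a product]
= (((((n^2 · k^2)^12) · ((k^(-1))^3)) · ((n^2)^3)) · k^(-2)) / n^2    [power of a power]
= ((((((n^2)^12) · ((k^2)^12)) · ((k^(-1))^3)) · ((n^2)^3)) · k^(-2)) / n^2    [power of a product]
= ((((n^24 · ((k^2)^12)) · ((k^(-1))^3)) · ((n^2)^3)) · k^(-2)) / n^2    [power of a power]
= ((((n^24 · k^24) · ((k^(-1))^3)) · ((n^2)^3)) · k^(-2)) / n^2    [power of a power]
= ((((n^24 · k^24) · k^(-3)) · ((n^2)^3)) · k^(-2)) / n^2    [power of a power]
= ((((n^24 · k^24) · k^(-3)) · n^6) · k^(-2)) / n^2    [power of a power]
= k^19·n^28    [quotient of powers; product of powers]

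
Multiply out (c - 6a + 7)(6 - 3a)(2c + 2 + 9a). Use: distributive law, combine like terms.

(c - 6a + 7)(6 - 3a)(2c + 2 + 9a)
= (6c - 3ac - 36a + 18a^2 + 42 - 21a)(2c + 2 + 9a)    [distributive law]
= (6c - 3ac - 57a + 18a^2 + 42)(2c + 2 + 9a)    [combine like terms]
= 12c^2 + 12c + 54ac - 6ac^2 - 6ac - 27a^2c - 114ac - 114a - 513a^2 + 36a^2c + 36a^2 + 162a^3 + 84c + 84 + 378a    [distributive law]
= 12c^2 + 96c - 66ac - 6ac^2 + 9a^2c + 264a - 477a^2 + 162a^3 + 84    [combine like terms]

12c^2 + 96c - 66ac - 6ac^2 + 9a^2c + 264a - 477a^2 + 162a^3 + 84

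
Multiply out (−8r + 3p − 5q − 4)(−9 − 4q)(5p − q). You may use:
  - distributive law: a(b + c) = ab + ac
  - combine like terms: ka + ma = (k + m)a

(−8r + 3p − 5q − 4)(−9 − 4q)(5p − q)
= (72r + 32qr − 27p − 12pq + 45q + 20q^2 + 36 + 16q)(5p − q)    [distributive law]
= (72r + 32qr − 27p − 12pq + 61q + 20q^2 + 36)(5p − q)    [combine like terms]
= 360pr − 72qr + 160pqr − 32q^2r − 135p^2 + 27pq − 60p^2q + 12pq^2 + 305pq − 61q^2 + 100pq^2 − 20q^3 + 180p − 36q    [distributive law]
= 360pr − 72qr + 160pqr − 32q^2r − 135p^2 + 332pq − 60p^2q + 112pq^2 − 61q^2 − 20q^3 + 180p − 36q    [combine like terms]

360pr − 72qr + 160pqr − 32q^2r − 135p^2 + 332pq − 60p^2q + 112pq^2 − 61q^2 − 20q^3 + 180p − 36q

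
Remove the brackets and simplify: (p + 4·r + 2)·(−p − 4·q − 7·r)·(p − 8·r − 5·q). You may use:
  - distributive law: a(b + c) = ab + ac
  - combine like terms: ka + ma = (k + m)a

−p^3 − 3·p^2·r + p^2·q + 71·p·q·r + 20·p·q^2 + 60·p·r^2 + 268·q·r^2 + 80·q^2·r + 224·r^3 − 2·p^2 + 2·p·r + 2·p·q + 134·q·r + 40·q^2 + 112·r^2

(p + 4·r + 2)·(−p − 4·q − 7·r)·(p − 8·r − 5·q)
= (−p^2 − 4·p·q − 7·p·r − 4·p·r − 16·q·r − 28·r^2 − 2·p − 8·q − 14·r)·(p − 8·r − 5·q)    [distributive law]
= (−p^2 − 4·p·q − 11·p·r − 16·q·r − 28·r^2 − 2·p − 8·q − 14·r)·(p − 8·r − 5·q)    [combine like terms]
= −p^3 + 8·p^2·r + 5·p^2·q − 4·p^2·q + 32·p·q·r + 20·p·q^2 − 11·p^2·r + 88·p·r^2 + 55·p·q·r − 16·p·q·r + 128·q·r^2 + 80·q^2·r − 28·p·r^2 + 224·r^3 + 140·q·r^2 − 2·p^2 + 16·p·r + 10·p·q − 8·p·q + 64·q·r + 40·q^2 − 14·p·r + 112·r^2 + 70·q·r    [distributive law]
= −p^3 − 3·p^2·r + p^2·q + 71·p·q·r + 20·p·q^2 + 60·p·r^2 + 268·q·r^2 + 80·q^2·r + 224·r^3 − 2·p^2 + 2·p·r + 2·p·q + 134·q·r + 40·q^2 + 112·r^2    [combine like terms]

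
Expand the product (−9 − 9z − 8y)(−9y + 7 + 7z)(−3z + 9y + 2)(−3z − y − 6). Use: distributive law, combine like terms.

(−9 − 9z − 8y)(−9y + 7 + 7z)(−3z + 9y + 2)(−3z − y − 6)
= (81y − 63 − 63z + 81yz − 63z − 63z^2 + 72y^2 − 56y − 56yz)(−3z + 9y + 2)(−3z − y − 6)    [distributive law]
= (25y − 63 − 126z + 25yz − 63z^2 + 72y^2)(−3z + 9y + 2)(−3z − y − 6)    [combine like terms]
= (−75yz + 225y^2 + 50y + 189z − 567y − 126 + 378z^2 − 1134yz − 252z − 75yz^2 + 225y^2z + 50yz + 189z^3 − 567yz^2 − 126z^2 − 216y^2z + 648y^3 + 144y^2)(−3z − y − 6)    [distributive law]
= (−1159yz + 369y^2 − 517y − 63z − 126 + 252z^2 − 642yz^2 + 9y^2z + 189z^3 + 648y^3)(−3z − y − 6)    [combine like terms]
= 3477yz^2 + 1159y^2z + 6954yz − 1107y^2z − 369y^3 − 2214y^2 + 1551yz + 517y^2 + 3102y + 189z^2 + 63yz + 378z + 378z + 126y + 756 − 756z^3 − 252yz^2 − 1512z^2 + 1926yz^3 + 642y^2z^2 + 3852yz^2 − 27y^2z^2 − 9y^3z − 54y^2z − 567z^4 − 189yz^3 − 1134z^3 − 1944y^3z − 648y^4 − 3888y^3    [distributive law]
= 7077yz^2 − 2y^2z + 8568yz − 4257y^3 − 1697y^2 + 3228y − 1323z^2 + 756z + 756 − 1890z^3 + 1737yz^3 + 615y^2z^2 − 1953y^3z − 567z^4 − 648y^4    [combine like terms]

7077yz^2 − 2y^2z + 8568yz − 4257y^3 − 1697y^2 + 3228y − 1323z^2 + 756z + 756 − 1890z^3 + 1737yz^3 + 615y^2z^2 − 1953y^3z − 567z^4 − 648y^4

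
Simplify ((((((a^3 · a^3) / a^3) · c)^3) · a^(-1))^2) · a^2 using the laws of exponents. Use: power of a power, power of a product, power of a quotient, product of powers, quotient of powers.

((((((a^3 · a^3) / a^3) · c)^3) · a^(-1))^2) · a^2
= ((((((a^3 · a^3) / a^3) · c)^3)^2) · ((a^(-1))^2)) · a^2    [power of a product]
= (((((a^3 · a^3) / a^3) · c)^6) · ((a^(-1))^2)) · a^2    [power of a power]
= (((((a^3 · a^3) / a^3)^6) · (c^6)) · ((a^(-1))^2)) · a^2    [power of a product]
= (((((a^3 · a^3)^6) / ((a^3)^6)) · (c^6)) · ((a^(-1))^2)) · a^2    [power of a quotient]
= ((((((a^3)^6) · ((a^3)^6)) / ((a^3)^6)) · (c^6)) · ((a^(-1))^2)) · a^2    [power of a product]
= ((((a^18 · ((a^3)^6)) / ((a^3)^6)) · (c^6)) · ((a^(-1))^2)) · a^2    [power of a power]
= ((((a^18 · a^18) / ((a^3)^6)) · (c^6)) · ((a^(-1))^2)) · a^2    [power of a power]
= (((a^36 / ((a^3)^6)) · (c^6)) · ((a^(-1))^2)) · a^2    [product of powers]
= (((a^36 / a^18) · (c^6)) · ((a^(-1))^2)) · a^2    [power of a power]
= ((a^18 · (c^6)) · ((a^(-1))^2)) · a^2    [quotient of powers]
= ((a^18 · c^6) · a^(-2)) · a^2    [power of a power]
= a^18c^6    [product of powers]

a^18c^6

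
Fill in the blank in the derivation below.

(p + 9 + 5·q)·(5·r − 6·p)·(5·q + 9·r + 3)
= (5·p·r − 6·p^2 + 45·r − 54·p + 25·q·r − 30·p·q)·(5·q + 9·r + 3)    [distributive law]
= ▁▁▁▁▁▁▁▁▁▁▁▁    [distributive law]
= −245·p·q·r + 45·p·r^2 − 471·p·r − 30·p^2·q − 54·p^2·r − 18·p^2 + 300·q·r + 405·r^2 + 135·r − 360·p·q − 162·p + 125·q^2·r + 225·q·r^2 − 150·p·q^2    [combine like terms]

By distributive law:

25·p·q·r + 45·p·r^2 + 15·p·r − 30·p^2·q − 54·p^2·r − 18·p^2 + 225·q·r + 405·r^2 + 135·r − 270·p·q − 486·p·r − 162·p + 125·q^2·r + 225·q·r^2 + 75·q·r − 150·p·q^2 − 270·p·q·r − 90·p·q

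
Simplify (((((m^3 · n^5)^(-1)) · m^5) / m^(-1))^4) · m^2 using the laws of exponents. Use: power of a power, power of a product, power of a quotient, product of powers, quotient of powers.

m^14n^(-20)

(((((m^3 · n^5)^(-1)) · m^5) / m^(-1))^4) · m^2
= (((((m^3 · n^5)^(-1)) · m^5)^4) / ((m^(-1))^4)) · m^2    [power of a quotient]
= (((((m^3 · n^5)^(-1))^4) · ((m^5)^4)) / ((m^(-1))^4)) · m^2    [power of a product]
= ((((m^3 · n^5)^(-4)) · ((m^5)^4)) / ((m^(-1))^4)) · m^2    [power of a power]
= (((((m^3)^(-4)) · ((n^5)^(-4))) · ((m^5)^4)) / ((m^(-1))^4)) · m^2    [power of a product]
= (((m^(-12) · ((n^5)^(-4))) · ((m^5)^4)) / ((m^(-1))^4)) · m^2    [power of a power]
= (((m^(-12) · n^(-20)) · ((m^5)^4)) / ((m^(-1))^4)) · m^2    [power of a power]
= (((m^(-12) · n^(-20)) · m^20) / ((m^(-1))^4)) · m^2    [power of a power]
= (((m^(-12) · n^(-20)) · m^20) / m^(-4)) · m^2    [power of a power]
= m^14n^(-20)    [quotient of powers; product of powers]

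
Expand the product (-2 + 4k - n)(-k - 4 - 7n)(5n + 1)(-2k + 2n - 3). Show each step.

246k^2n + 17kn^2 + 147kn + 40k^2 + 26k - 175n^2 - 158n - 24 + 89n^3 + 40k^3n + 230k^2n^2 + 8k^3 - 340kn^3 + 70n^4

(-2 + 4k - n)(-k - 4 - 7n)(5n + 1)(-2k + 2n - 3)
= (2k + 8 + 14n - 4k^2 - 16k - 28kn + kn + 4n + 7n^2)(5n + 1)(-2k + 2n - 3)    [distributive law]
= (-14k + 8 + 18n - 4k^2 - 27kn + 7n^2)(5n + 1)(-2k + 2n - 3)    [combine like terms]
= (-70kn - 14k + 40n + 8 + 90n^2 + 18n - 20k^2n - 4k^2 - 135kn^2 - 27kn + 35n^3 + 7n^2)(-2k + 2n - 3)    [distributive law]
= (-97kn - 14k + 58n + 8 + 97n^2 - 20k^2n - 4k^2 - 135kn^2 + 35n^3)(-2k + 2n - 3)    [combine like terms]
= 194k^2n - 194kn^2 + 291kn + 28k^2 - 28kn + 42k - 116kn + 116n^2 - 174n - 16k + 16n - 24 - 194kn^2 + 194n^3 - 291n^2 + 40k^3n - 40k^2n^2 + 60k^2n + 8k^3 - 8k^2n + 12k^2 + 270k^2n^2 - 270kn^3 + 405kn^2 - 70kn^3 + 70n^4 - 105n^3    [distributive law]
= 246k^2n + 17kn^2 + 147kn + 40k^2 + 26k - 175n^2 - 158n - 24 + 89n^3 + 40k^3n + 230k^2n^2 + 8k^3 - 340kn^3 + 70n^4    [combine like terms]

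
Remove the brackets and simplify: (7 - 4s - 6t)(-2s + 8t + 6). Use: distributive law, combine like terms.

(7 - 4s - 6t)(-2s + 8t + 6)
= -14s + 56t + 42 + 8s^2 - 32st - 24s + 12st - 48t^2 - 36t    [distributive law]
= -38s + 20t + 42 + 8s^2 - 20st - 48t^2    [combine like terms]

-38s + 20t + 42 + 8s^2 - 20st - 48t^2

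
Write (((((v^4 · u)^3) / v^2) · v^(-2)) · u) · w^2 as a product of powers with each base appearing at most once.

(((((v^4 · u)^3) / v^2) · v^(-2)) · u) · w^2
= ((((((v^4)^3) · (u^3)) / v^2) · v^(-2)) · u) · w^2    [power of a product]
= ((((v^12 · (u^3)) / v^2) · v^(-2)) · u) · w^2    [power of a power]
= u^4v^8w^2    [quotient of powers; product of powers]

u^4v^8w^2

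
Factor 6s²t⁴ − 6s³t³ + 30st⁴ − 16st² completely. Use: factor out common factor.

2st²(3st² − 3s²t + 15t² − 8)

6s²t⁴ − 6s³t³ + 30st⁴ − 16st²
= 2(3s²t⁴ − 3s³t³ + 15st⁴ − 8st²)    [factor out 2]
= 2st²(3st² − 3s²t + 15t² − 8)    [factor out st²]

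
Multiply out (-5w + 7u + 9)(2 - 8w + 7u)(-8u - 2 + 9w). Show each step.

1531uw + 326w - 818w^2 - 1139uw^2 + 360w^3 + 1169u^2w - 714u^2 - 298u - 392u^3 - 36

(-5w + 7u + 9)(2 - 8w + 7u)(-8u - 2 + 9w)
= (-10w + 40w^2 - 35uw + 14u - 56uw + 49u^2 + 18 - 72w + 63u)(-8u - 2 + 9w)    [distributive law]
= (-82w + 40w^2 - 91uw + 77u + 49u^2 + 18)(-8u - 2 + 9w)    [combine like terms]
= 656uw + 164w - 738w^2 - 320uw^2 - 80w^2 + 360w^3 + 728u^2w + 182uw - 819uw^2 - 616u^2 - 154u + 693uw - 392u^3 - 98u^2 + 441u^2w - 144u - 36 + 162w    [distributive law]
= 1531uw + 326w - 818w^2 - 1139uw^2 + 360w^3 + 1169u^2w - 714u^2 - 298u - 392u^3 - 36    [combine like terms]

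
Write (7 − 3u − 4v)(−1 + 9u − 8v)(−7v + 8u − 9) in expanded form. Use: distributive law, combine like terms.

517v − 650u + 63 − 770uv + 771u^2 + 76v^2 + 93u^2v − 216u^3 + 340uv^2 − 224v^3

(7 − 3u − 4v)(−1 + 9u − 8v)(−7v + 8u − 9)
= (−7 + 63u − 56v + 3u − 27u^2 + 24uv + 4v − 36uv + 32v^2)(−7v + 8u − 9)    [distributive law]
= (−7 + 66u − 52v − 27u^2 − 12uv + 32v^2)(−7v + 8u − 9)    [combine like terms]
= 49v − 56u + 63 − 462uv + 528u^2 − 594u + 364v^2 − 416uv + 468v + 189u^2v − 216u^3 + 243u^2 + 84uv^2 − 96u^2v + 108uv − 224v^3 + 256uv^2 − 288v^2    [distributive law]
= 517v − 650u + 63 − 770uv + 771u^2 + 76v^2 + 93u^2v − 216u^3 + 340uv^2 − 224v^3    [combine like terms]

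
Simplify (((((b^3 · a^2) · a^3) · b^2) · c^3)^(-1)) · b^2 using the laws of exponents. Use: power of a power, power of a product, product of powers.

(((((b^3 · a^2) · a^3) · b^2) · c^3)^(-1)) · b^2
= (((((b^3 · a^2) · a^3) · b^2)^(-1)) · ((c^3)^(-1))) · b^2    [power of a product]
= (((((b^3 · a^2) · a^3)^(-1)) · ((b^2)^(-1))) · ((c^3)^(-1))) · b^2    [power of a product]
= (((((b^3 · a^2)^(-1)) · ((a^3)^(-1))) · ((b^2)^(-1))) · ((c^3)^(-1))) · b^2    [power of a product]
= ((((((b^3)^(-1)) · ((a^2)^(-1))) · ((a^3)^(-1))) · ((b^2)^(-1))) · ((c^3)^(-1))) · b^2    [power of a product]
= ((((b^(-3) · ((a^2)^(-1))) · ((a^3)^(-1))) · ((b^2)^(-1))) · ((c^3)^(-1))) · b^2    [power of a power]
= ((((b^(-3) · a^(-2)) · ((a^3)^(-1))) · ((b^2)^(-1))) · ((c^3)^(-1))) · b^2    [power of a power]
= ((((b^(-3) · a^(-2)) · a^(-3)) · ((b^2)^(-1))) · ((c^3)^(-1))) · b^2    [power of a power]
= ((((b^(-3) · a^(-2)) · a^(-3)) · b^(-2)) · ((c^3)^(-1))) · b^2    [power of a power]
= ((((b^(-3) · a^(-2)) · a^(-3)) · b^(-2)) · c^(-3)) · b^2    [power of a power]
= a^(-5)·b^(-3)·c^(-3)    [product of powers]

a^(-5)·b^(-3)·c^(-3)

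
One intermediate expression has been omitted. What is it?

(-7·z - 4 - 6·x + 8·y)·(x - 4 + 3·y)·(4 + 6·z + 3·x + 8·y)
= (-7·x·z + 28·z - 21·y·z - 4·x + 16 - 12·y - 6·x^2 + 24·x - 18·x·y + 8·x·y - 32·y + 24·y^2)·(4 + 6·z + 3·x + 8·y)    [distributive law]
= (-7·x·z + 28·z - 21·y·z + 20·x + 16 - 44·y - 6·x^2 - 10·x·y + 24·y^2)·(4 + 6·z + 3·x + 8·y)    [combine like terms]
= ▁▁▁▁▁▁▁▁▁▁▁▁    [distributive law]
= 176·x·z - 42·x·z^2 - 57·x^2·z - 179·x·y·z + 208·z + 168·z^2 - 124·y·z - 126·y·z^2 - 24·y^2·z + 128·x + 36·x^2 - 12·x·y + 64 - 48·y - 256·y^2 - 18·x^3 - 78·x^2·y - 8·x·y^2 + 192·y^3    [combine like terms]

After distributive law, the bracketed line is:

-28·x·z - 42·x·z^2 - 21·x^2·z - 56·x·y·z + 112·z + 168·z^2 + 84·x·z + 224·y·z - 84·y·z - 126·y·z^2 - 63·x·y·z - 168·y^2·z + 80·x + 120·x·z + 60·x^2 + 160·x·y + 64 + 96·z + 48·x + 128·y - 176·y - 264·y·z - 132·x·y - 352·y^2 - 24·x^2 - 36·x^2·z - 18·x^3 - 48·x^2·y - 40·x·y - 60·x·y·z - 30·x^2·y - 80·x·y^2 + 96·y^2 + 144·y^2·z + 72·x·y^2 + 192·y^3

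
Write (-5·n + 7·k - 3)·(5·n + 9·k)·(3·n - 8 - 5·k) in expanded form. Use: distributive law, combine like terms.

-75·n^3 + 155·n^2 + 95·k·n^2 + 74·k·n + 239·k^2·n - 369·k^2 - 315·k^3 + 120·n + 216·k

(-5·n + 7·k - 3)·(5·n + 9·k)·(3·n - 8 - 5·k)
= (-25·n^2 - 45·k·n + 35·k·n + 63·k^2 - 15·n - 27·k)·(3·n - 8 - 5·k)    [distributive law]
= (-25·n^2 - 10·k·n + 63·k^2 - 15·n - 27·k)·(3·n - 8 - 5·k)    [combine like terms]
= -75·n^3 + 200·n^2 + 125·k·n^2 - 30·k·n^2 + 80·k·n + 50·k^2·n + 189·k^2·n - 504·k^2 - 315·k^3 - 45·n^2 + 120·n + 75·k·n - 81·k·n + 216·k + 135·k^2    [distributive law]
= -75·n^3 + 155·n^2 + 95·k·n^2 + 74·k·n + 239·k^2·n - 369·k^2 - 315·k^3 + 120·n + 216·k    [combine like terms]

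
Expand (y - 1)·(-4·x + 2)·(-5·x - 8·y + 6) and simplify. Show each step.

20·x²·y + 32·x·y² - 66·x·y - 16·y² + 28·y - 20·x² + 34·x - 12

(y - 1)·(-4·x + 2)·(-5·x - 8·y + 6)
= (-4·x·y + 2·y + 4·x - 2)·(-5·x - 8·y + 6)    [distributive law]
= 20·x²·y + 32·x·y² - 24·x·y - 10·x·y - 16·y² + 12·y - 20·x² - 32·x·y + 24·x + 10·x + 16·y - 12    [distributive law]
= 20·x²·y + 32·x·y² - 66·x·y - 16·y² + 28·y - 20·x² + 34·x - 12    [combine like terms]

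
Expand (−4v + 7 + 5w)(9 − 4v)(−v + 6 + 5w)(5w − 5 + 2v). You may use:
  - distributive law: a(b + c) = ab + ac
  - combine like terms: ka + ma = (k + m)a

−670v²w − 1694v² + 400v³ + 1360vw + 2991v − 1475vw² + 120v³w − 32v⁴ + 300v²w² − 1035w − 1890 + 1800w² + 1125w³ − 500vw³

(−4v + 7 + 5w)(9 − 4v)(−v + 6 + 5w)(5w − 5 + 2v)
= (−36v + 16v² + 63 − 28v + 45w − 20vw)(−v + 6 + 5w)(5w − 5 + 2v)    [distributive law]
= (−64v + 16v² + 63 + 45w − 20vw)(−v + 6 + 5w)(5w − 5 + 2v)    [combine like terms]
= (64v² − 384v − 320vw − 16v³ + 96v² + 80v²w − 63v + 378 + 315w − 45vw + 270w + 225w² + 20v²w − 120vw − 100vw²)(5w − 5 + 2v)    [distributive law]
= (160v² − 447v − 485vw − 16v³ + 100v²w + 378 + 585w + 225w² − 100vw²)(5w − 5 + 2v)    [combine like terms]
= 800v²w − 800v² + 320v³ − 2235vw + 2235v − 894v² − 2425vw² + 2425vw − 970v²w − 80v³w + 80v³ − 32v⁴ + 500v²w² − 500v²w + 200v³w + 1890w − 1890 + 756v + 2925w² − 2925w + 1170vw + 1125w³ − 1125w² + 450vw² − 500vw³ + 500vw² − 200v²w²    [distributive law]
= −670v²w − 1694v² + 400v³ + 1360vw + 2991v − 1475vw² + 120v³w − 32v⁴ + 300v²w² − 1035w − 1890 + 1800w² + 1125w³ − 500vw³    [combine like terms]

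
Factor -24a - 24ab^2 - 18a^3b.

6a(-4 - 4b^2 - 3a^2b)

-24a - 24ab^2 - 18a^3b
= 6(-4a - 4ab^2 - 3a^3b)    [factor out 6]
= 6a(-4 - 4b^2 - 3a^2b)    [factor out a]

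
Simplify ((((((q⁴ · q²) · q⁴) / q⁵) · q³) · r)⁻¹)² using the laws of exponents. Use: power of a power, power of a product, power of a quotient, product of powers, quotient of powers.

q⁻¹⁶·r⁻²

((((((q⁴ · q²) · q⁴) / q⁵) · q³) · r)⁻¹)²
= (((((q⁴ · q²) · q⁴) / q⁵) · q³) · r)⁻²    [power of a power]
= (((((q⁴ · q²) · q⁴) / q⁵) · q³)⁻²) · (r⁻²)    [power of a product]
= (((((q⁴ · q²) · q⁴) / q⁵)⁻²) · ((q³)⁻²)) · (r⁻²)    [power of a product]
= (((((q⁴ · q²) · q⁴)⁻²) / ((q⁵)⁻²)) · ((q³)⁻²)) · (r⁻²)    [power of a quotient]
= (((((q⁴ · q²)⁻²) · ((q⁴)⁻²)) / ((q⁵)⁻²)) · ((q³)⁻²)) · (r⁻²)    [power of a product]
= ((((((q⁴)⁻²) · ((q²)⁻²)) · ((q⁴)⁻²)) / ((q⁵)⁻²)) · ((q³)⁻²)) · (r⁻²)    [power of a product]
= ((((q⁻⁸ · ((q²)⁻²)) · ((q⁴)⁻²)) / ((q⁵)⁻²)) · ((q³)⁻²)) · (r⁻²)    [power of a power]
= ((((q⁻⁸ · q⁻⁴) · ((q⁴)⁻²)) / ((q⁵)⁻²)) · ((q³)⁻²)) · (r⁻²)    [power of a power]
= (((q⁻¹² · ((q⁴)⁻²)) / ((q⁵)⁻²)) · ((q³)⁻²)) · (r⁻²)    [product of powers]
= (((q⁻¹² · q⁻⁸) / ((q⁵)⁻²)) · ((q³)⁻²)) · (r⁻²)    [power of a power]
= ((q⁻²⁰ / ((q⁵)⁻²)) · ((q³)⁻²)) · (r⁻²)    [product of powers]
= ((q⁻²⁰ / q⁻¹⁰) · ((q³)⁻²)) · (r⁻²)    [power of a power]
= (q⁻¹⁰ · ((q³)⁻²)) · (r⁻²)    [quotient of powers]
= (q⁻¹⁰ · q⁻⁶) · (r⁻²)    [power of a power]
= q⁻¹⁶ · (r⁻²)    [product of powers]
= q⁻¹⁶·r⁻²    [rearrange]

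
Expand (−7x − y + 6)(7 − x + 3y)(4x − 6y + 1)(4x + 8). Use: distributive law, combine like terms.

(−7x − y + 6)(7 − x + 3y)(4x − 6y + 1)(4x + 8)
= (−49x + 7x² − 21xy − 7y + xy − 3y² + 42 − 6x + 18y)(4x − 6y + 1)(4x + 8)    [distributive law]
= (−55x + 7x² − 20xy + 11y − 3y² + 42)(4x − 6y + 1)(4x + 8)    [combine like terms]
= (−220x² + 330xy − 55x + 28x³ − 42x²y + 7x² − 80x²y + 120xy² − 20xy + 44xy − 66y² + 11y − 12xy² + 18y³ − 3y² + 168x − 252y + 42)(4x + 8)    [distributive law]
= (−213x² + 354xy + 113x + 28x³ − 122x²y + 108xy² − 69y² − 241y + 18y³ + 42)(4x + 8)    [combine like terms]
= −852x³ − 1704x² + 1416x²y + 2832xy + 452x² + 904x + 112x⁴ + 224x³ − 488x³y − 976x²y + 432x²y² + 864xy² − 276xy² − 552y² − 964xy − 1928y + 72xy³ + 144y³ + 168x + 336    [distributive law]
= −628x³ − 1252x² + 440x²y + 1868xy + 1072x + 112x⁴ − 488x³y + 432x²y² + 588xy² − 552y² − 1928y + 72xy³ + 144y³ + 336    [combine like terms]

−628x³ − 1252x² + 440x²y + 1868xy + 1072x + 112x⁴ − 488x³y + 432x²y² + 588xy² − 552y² − 1928y + 72xy³ + 144y³ + 336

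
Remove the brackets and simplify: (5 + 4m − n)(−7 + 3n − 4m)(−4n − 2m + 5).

250n − 170m − 175 − 103n^2 + 228mn + 16m^2 − 58mn^2 + 32m^2n + 32m^3 + 12n^3

(5 + 4m − n)(−7 + 3n − 4m)(−4n − 2m + 5)
= (−35 + 15n − 20m − 28m + 12mn − 16m^2 + 7n − 3n^2 + 4mn)(−4n − 2m + 5)    [distributive law]
= (−35 + 22n − 48m + 16mn − 16m^2 − 3n^2)(−4n − 2m + 5)    [combine like terms]
= 140n + 70m − 175 − 88n^2 − 44mn + 110n + 192mn + 96m^2 − 240m − 64mn^2 − 32m^2n + 80mn + 64m^2n + 32m^3 − 80m^2 + 12n^3 + 6mn^2 − 15n^2    [distributive law]
= 250n − 170m − 175 − 103n^2 + 228mn + 16m^2 − 58mn^2 + 32m^2n + 32m^3 + 12n^3    [combine like terms]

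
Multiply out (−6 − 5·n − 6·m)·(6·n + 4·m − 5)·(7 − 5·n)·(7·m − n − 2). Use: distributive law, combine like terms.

−787·m·n + 537·n² + 244·n − 1223·m·n² − 145·n³ + 630·m² + 1386·m − 3026·m²·n − 420 + 770·m·n³ − 150·n⁴ + 1840·m²·n² − 1176·m³ + 840·m³·n

(−6 − 5·n − 6·m)·(6·n + 4·m − 5)·(7 − 5·n)·(7·m − n − 2)
= (−36·n − 24·m + 30 − 30·n² − 20·m·n + 25·n − 36·m·n − 24·m² + 30·m)·(7 − 5·n)·(7·m − n − 2)    [distributive law]
= (−11·n + 6·m + 30 − 30·n² − 56·m·n − 24·m²)·(7 − 5·n)·(7·m − n − 2)    [combine like terms]
= (−77·n + 55·n² + 42·m − 30·m·n + 210 − 150·n − 210·n² + 150·n³ − 392·m·n + 280·m·n² − 168·m² + 120·m²·n)·(7·m − n − 2)    [distributive law]
= (−227·n − 155·n² + 42·m − 422·m·n + 210 + 150·n³ + 280·m·n² − 168·m² + 120·m²·n)·(7·m − n − 2)    [combine like terms]
= −1589·m·n + 227·n² + 454·n − 1085·m·n² + 155·n³ + 310·n² + 294·m² − 42·m·n − 84·m − 2954·m²·n + 422·m·n² + 844·m·n + 1470·m − 210·n − 420 + 1050·m·n³ − 150·n⁴ − 300·n³ + 1960·m²·n² − 280·m·n³ − 560·m·n² − 1176·m³ + 168·m²·n + 336·m² + 840·m³·n − 120·m²·n² − 240·m²·n    [distributive law]
= −787·m·n + 537·n² + 244·n − 1223·m·n² − 145·n³ + 630·m² + 1386·m − 3026·m²·n − 420 + 770·m·n³ − 150·n⁴ + 1840·m²·n² − 1176·m³ + 840·m³·n    [combine like terms]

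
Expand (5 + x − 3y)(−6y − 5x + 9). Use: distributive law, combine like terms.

(5 + x − 3y)(−6y − 5x + 9)
= −30y − 25x + 45 − 6xy − 5x^2 + 9x + 18y^2 + 15xy − 27y    [distributive law]
= −57y − 16x + 45 + 9xy − 5x^2 + 18y^2    [combine like terms]

−57y − 16x + 45 + 9xy − 5x^2 + 18y^2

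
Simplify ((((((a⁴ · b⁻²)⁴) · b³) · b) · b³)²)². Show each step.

a⁶⁴·b⁻⁴

((((((a⁴ · b⁻²)⁴) · b³) · b) · b³)²)²
= (((((a⁴ · b⁻²)⁴) · b³) · b) · b³)⁴    [power of a power]
= (((((a⁴ · b⁻²)⁴) · b³) · b)⁴) · ((b³)⁴)    [power of a product]
= (((((a⁴ · b⁻²)⁴) · b³)⁴) · (b⁴)) · ((b³)⁴)    [power of a product]
= (((((a⁴ · b⁻²)⁴)⁴) · ((b³)⁴)) · (b⁴)) · ((b³)⁴)    [power of a product]
= ((((a⁴ · b⁻²)¹⁶) · ((b³)⁴)) · (b⁴)) · ((b³)⁴)    [power of a power]
= (((((a⁴)¹⁶) · ((b⁻²)¹⁶)) · ((b³)⁴)) · (b⁴)) · ((b³)⁴)    [power of a product]
= (((a⁶⁴ · ((b⁻²)¹⁶)) · ((b³)⁴)) · (b⁴)) · ((b³)⁴)    [power of a power]
= (((a⁶⁴ · b⁻³²) · ((b³)⁴)) · (b⁴)) · ((b³)⁴)    [power of a power]
= (((a⁶⁴ · b⁻³²) · b¹²) · (b⁴)) · ((b³)⁴)    [power of a power]
= (((a⁶⁴ · b⁻³²) · b¹²) · b⁴) · b¹²    [power of a power]
= a⁶⁴·b⁻⁴    [product of powers]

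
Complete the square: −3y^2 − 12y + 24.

−3(y + 2)^2 + 36

−3y^2 − 12y + 24
= −3(y^2 + 4y) + 24    [factor out -3 from the y-terms]
= −3(y^2 + 4y + 4 − 4) + 24    [add and subtract 4 inside the bracket]
= −3(y + 2)^2 + 12 + 24    [perfect-square identity]
= −3(y + 2)^2 + 36    [combine constants]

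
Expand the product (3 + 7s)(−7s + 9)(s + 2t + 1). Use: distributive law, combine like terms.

(3 + 7s)(−7s + 9)(s + 2t + 1)
= (−21s + 27 − 49s^2 + 63s)(s + 2t + 1)    [distributive law]
= (42s + 27 − 49s^2)(s + 2t + 1)    [combine like terms]
= 42s^2 + 84st + 42s + 27s + 54t + 27 − 49s^3 − 98s^2t − 49s^2    [distributive law]
= −7s^2 + 84st + 69s + 54t + 27 − 49s^3 − 98s^2t    [combine like terms]

−7s^2 + 84st + 69s + 54t + 27 − 49s^3 − 98s^2t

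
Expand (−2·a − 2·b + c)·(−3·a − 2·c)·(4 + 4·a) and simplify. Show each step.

24·a^2 + 24·a^3 + 4·a·c + 4·a^2·c + 24·a·b + 24·a^2·b + 16·b·c + 16·a·b·c − 8·c^2 − 8·a·c^2

(−2·a − 2·b + c)·(−3·a − 2·c)·(4 + 4·a)
= (6·a^2 + 4·a·c + 6·a·b + 4·b·c − 3·a·c − 2·c^2)·(4 + 4·a)    [distributive law]
= (6·a^2 + a·c + 6·a·b + 4·b·c − 2·c^2)·(4 + 4·a)    [combine like terms]
= 24·a^2 + 24·a^3 + 4·a·c + 4·a^2·c + 24·a·b + 24·a^2·b + 16·b·c + 16·a·b·c − 8·c^2 − 8·a·c^2    [distributive law]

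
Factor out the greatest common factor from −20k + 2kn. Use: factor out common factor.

2k(−10 + n)

−20k + 2kn
= 2(−10k + kn)    [factor out 2]
= 2k(−10 + n)    [factor out k]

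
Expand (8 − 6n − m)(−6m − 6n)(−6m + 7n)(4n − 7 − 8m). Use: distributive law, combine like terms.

3006m^2n − 2016m^2 − 2052m^3 + 1950mn^2 + 336mn − 3108n^3 + 2352n^2 − 1464m^2n^2 + 1536m^3n − 1704mn^3 + 1008n^4 + 288m^4

(8 − 6n − m)(−6m − 6n)(−6m + 7n)(4n − 7 − 8m)
= (−48m − 48n + 36mn + 36n^2 + 6m^2 + 6mn)(−6m + 7n)(4n − 7 − 8m)    [distributive law]
= (−48m − 48n + 42mn + 36n^2 + 6m^2)(−6m + 7n)(4n − 7 − 8m)    [combine like terms]
= (288m^2 − 336mn + 288mn − 336n^2 − 252m^2n + 294mn^2 − 216mn^2 + 252n^3 − 36m^3 + 42m^2n)(4n − 7 − 8m)    [distributive law]
= (288m^2 − 48mn − 336n^2 − 210m^2n + 78mn^2 + 252n^3 − 36m^3)(4n − 7 − 8m)    [combine like terms]
= 1152m^2n − 2016m^2 − 2304m^3 − 192mn^2 + 336mn + 384m^2n − 1344n^3 + 2352n^2 + 2688mn^2 − 840m^2n^2 + 1470m^2n + 1680m^3n + 312mn^3 − 546mn^2 − 624m^2n^2 + 1008n^4 − 1764n^3 − 2016mn^3 − 144m^3n + 252m^3 + 288m^4    [distributive law]
= 3006m^2n − 2016m^2 − 2052m^3 + 1950mn^2 + 336mn − 3108n^3 + 2352n^2 − 1464m^2n^2 + 1536m^3n − 1704mn^3 + 1008n^4 + 288m^4    [combine like terms]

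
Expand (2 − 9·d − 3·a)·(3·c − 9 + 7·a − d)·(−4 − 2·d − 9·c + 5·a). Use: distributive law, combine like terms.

138·c − 615·c·d − 54·c² − 303·a·c + 72 − 280·d − 254·a + 553·a·d + 289·a² − 194·d² − 27·c·d² + 243·c²·d + 423·a·c·d + 165·a·d² − 258·a²·d − 18·d³ + 81·a·c² + 144·a²·c − 105·a³

(2 − 9·d − 3·a)·(3·c − 9 + 7·a − d)·(−4 − 2·d − 9·c + 5·a)
= (6·c − 18 + 14·a − 2·d − 27·c·d + 81·d − 63·a·d + 9·d² − 9·a·c + 27·a − 21·a² + 3·a·d)·(−4 − 2·d − 9·c + 5·a)    [distributive law]
= (6·c − 18 + 41·a + 79·d − 27·c·d − 60·a·d + 9·d² − 9·a·c − 21·a²)·(−4 − 2·d − 9·c + 5·a)    [combine like terms]
= −24·c − 12·c·d − 54·c² + 30·a·c + 72 + 36·d + 162·c − 90·a − 164·a − 82·a·d − 369·a·c + 205·a² − 316·d − 158·d² − 711·c·d + 395·a·d + 108·c·d + 54·c·d² + 243·c²·d − 135·a·c·d + 240·a·d + 120·a·d² + 540·a·c·d − 300·a²·d − 36·d² − 18·d³ − 81·c·d² + 45·a·d² + 36·a·c + 18·a·c·d + 81·a·c² − 45·a²·c + 84·a² + 42·a²·d + 189·a²·c − 105·a³    [distributive law]
= 138·c − 615·c·d − 54·c² − 303·a·c + 72 − 280·d − 254·a + 553·a·d + 289·a² − 194·d² − 27·c·d² + 243·c²·d + 423·a·c·d + 165·a·d² − 258·a²·d − 18·d³ + 81·a·c² + 144·a²·c − 105·a³    [combine like terms]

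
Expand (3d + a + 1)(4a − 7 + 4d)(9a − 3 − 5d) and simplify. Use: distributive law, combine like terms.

(3d + a + 1)(4a − 7 + 4d)(9a − 3 − 5d)
= (12ad − 21d + 12d^2 + 4a^2 − 7a + 4ad + 4a − 7 + 4d)(9a − 3 − 5d)    [distributive law]
= (16ad − 17d + 12d^2 + 4a^2 − 3a − 7)(9a − 3 − 5d)    [combine like terms]
= 144a^2d − 48ad − 80ad^2 − 153ad + 51d + 85d^2 + 108ad^2 − 36d^2 − 60d^3 + 36a^3 − 12a^2 − 20a^2d − 27a^2 + 9a + 15ad − 63a + 21 + 35d    [distributive law]
= 124a^2d − 186ad + 28ad^2 + 86d + 49d^2 − 60d^3 + 36a^3 − 39a^2 − 54a + 21    [combine like terms]

124a^2d − 186ad + 28ad^2 + 86d + 49d^2 − 60d^3 + 36a^3 − 39a^2 − 54a + 21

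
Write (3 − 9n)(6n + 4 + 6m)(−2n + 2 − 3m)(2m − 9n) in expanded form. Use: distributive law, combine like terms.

(3 − 9n)(6n + 4 + 6m)(−2n + 2 − 3m)(2m − 9n)
= (18n + 12 + 18m − 54n^2 − 36n − 54mn)(−2n + 2 − 3m)(2m − 9n)    [distributive law]
= (−18n + 12 + 18m − 54n^2 − 54mn)(−2n + 2 − 3m)(2m − 9n)    [combine like terms]
= (36n^2 − 36n + 54mn − 24n + 24 − 36m − 36mn + 36m − 54m^2 + 108n^3 − 108n^2 + 162mn^2 + 108mn^2 − 108mn + 162m^2n)(2m − 9n)    [distributive law]
= (−72n^2 − 60n − 90mn + 24 − 54m^2 + 108n^3 + 270mn^2 + 162m^2n)(2m − 9n)    [combine like terms]
= −144mn^2 + 648n^3 − 120mn + 540n^2 − 180m^2n + 810mn^2 + 48m − 216n − 108m^3 + 486m^2n + 216mn^3 − 972n^4 + 540m^2n^2 − 2430mn^3 + 324m^3n − 1458m^2n^2    [distributive law]
= 666mn^2 + 648n^3 − 120mn + 540n^2 + 306m^2n + 48m − 216n − 108m^3 − 2214mn^3 − 972n^4 − 918m^2n^2 + 324m^3n    [combine like terms]

666mn^2 + 648n^3 − 120mn + 540n^2 + 306m^2n + 48m − 216n − 108m^3 − 2214mn^3 − 972n^4 − 918m^2n^2 + 324m^3n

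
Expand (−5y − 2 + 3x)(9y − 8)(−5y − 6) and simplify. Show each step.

(−5y − 2 + 3x)(9y − 8)(−5y − 6)
= (−45y^2 + 40y − 18y + 16 + 27xy − 24x)(−5y − 6)    [distributive law]
= (−45y^2 + 22y + 16 + 27xy − 24x)(−5y − 6)    [combine like terms]
= 225y^3 + 270y^2 − 110y^2 − 132y − 80y − 96 − 135xy^2 − 162xy + 120xy + 144x    [distributive law]
= 225y^3 + 160y^2 − 212y − 96 − 135xy^2 − 42xy + 144x    [combine like terms]

225y^3 + 160y^2 − 212y − 96 − 135xy^2 − 42xy + 144x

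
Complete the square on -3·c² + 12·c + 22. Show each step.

-3(c - 2)² + 34

-3·c² + 12·c + 22
= -3(c² - 4·c) + 22    [factor out -3 from the c-terms]
= -3(c² - 4·c + 4 - 4) + 22    [add and subtract 4 inside the bracket]
= -3(c - 2)² + 12 + 22    [perfect-square identity]
= -3(c - 2)² + 34    [combine constants]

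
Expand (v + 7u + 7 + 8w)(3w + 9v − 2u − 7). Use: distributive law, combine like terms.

75vw + 9v² + 61uv + 56v + 5uw − 14u² − 63u − 35w − 49 + 24w²

(v + 7u + 7 + 8w)(3w + 9v − 2u − 7)
= 3vw + 9v² − 2uv − 7v + 21uw + 63uv − 14u² − 49u + 21w + 63v − 14u − 49 + 24w² + 72vw − 16uw − 56w    [distributive law]
= 75vw + 9v² + 61uv + 56v + 5uw − 14u² − 63u − 35w − 49 + 24w²    [combine like terms]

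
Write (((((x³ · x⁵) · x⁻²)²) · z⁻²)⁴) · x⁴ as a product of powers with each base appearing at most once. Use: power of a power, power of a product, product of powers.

x⁵²·z⁻⁸

(((((x³ · x⁵) · x⁻²)²) · z⁻²)⁴) · x⁴
= (((((x³ · x⁵) · x⁻²)²)⁴) · ((z⁻²)⁴)) · x⁴    [power of a product]
= ((((x³ · x⁵) · x⁻²)⁸) · ((z⁻²)⁴)) · x⁴    [power of a power]
= ((((x³ · x⁵)⁸) · ((x⁻²)⁸)) · ((z⁻²)⁴)) · x⁴    [power of a product]
= (((((x³)⁸) · ((x⁵)⁸)) · ((x⁻²)⁸)) · ((z⁻²)⁴)) · x⁴    [power of a product]
= (((x²⁴ · ((x⁵)⁸)) · ((x⁻²)⁸)) · ((z⁻²)⁴)) · x⁴    [power of a power]
= (((x²⁴ · x⁴⁰) · ((x⁻²)⁸)) · ((z⁻²)⁴)) · x⁴    [power of a power]
= ((x⁶⁴ · ((x⁻²)⁸)) · ((z⁻²)⁴)) · x⁴    [product of powers]
= ((x⁶⁴ · x⁻¹⁶) · ((z⁻²)⁴)) · x⁴    [power of a power]
= (x⁴⁸ · ((z⁻²)⁴)) · x⁴    [product of powers]
= (x⁴⁸ · z⁻⁸) · x⁴    [power of a power]
= x⁵²·z⁻⁸    [product of powers]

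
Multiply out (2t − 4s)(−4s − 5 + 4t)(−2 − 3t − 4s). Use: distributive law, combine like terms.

28st + 40st² + 48s²t + 20t + 14t² − 24t³ − 112s² − 64s³ − 40s

(2t − 4s)(−4s − 5 + 4t)(−2 − 3t − 4s)
= (−8st − 10t + 8t² + 16s² + 20s − 16st)(−2 − 3t − 4s)    [distributive law]
= (−24st − 10t + 8t² + 16s² + 20s)(−2 − 3t − 4s)    [combine like terms]
= 48st + 72st² + 96s²t + 20t + 30t² + 40st − 16t² − 24t³ − 32st² − 32s² − 48s²t − 64s³ − 40s − 60st − 80s²    [distributive law]
= 28st + 40st² + 48s²t + 20t + 14t² − 24t³ − 112s² − 64s³ − 40s    [combine like terms]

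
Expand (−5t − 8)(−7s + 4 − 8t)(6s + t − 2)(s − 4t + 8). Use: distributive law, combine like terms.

210s³t − 565s²t² + 586s²t − 1060st³ + 1164st² + 3096st + 464t³ + 192t² − 1216t − 160t⁴ + 336s³ + 2384s² − 2368s + 512

(−5t − 8)(−7s + 4 − 8t)(6s + t − 2)(s − 4t + 8)
= (35st − 20t + 40t² + 56s − 32 + 64t)(6s + t − 2)(s − 4t + 8)    [distributive law]
= (35st + 44t + 40t² + 56s − 32)(6s + t − 2)(s − 4t + 8)    [combine like terms]
= (210s²t + 35st² − 70st + 264st + 44t² − 88t + 240st² + 40t³ − 80t² + 336s² + 56st − 112s − 192s − 32t + 64)(s − 4t + 8)    [distributive law]
= (210s²t + 275st² + 250st − 36t² − 120t + 40t³ + 336s² − 304s + 64)(s − 4t + 8)    [combine like terms]
= 210s³t − 840s²t² + 1680s²t + 275s²t² − 1100st³ + 2200st² + 250s²t − 1000st² + 2000st − 36st² + 144t³ − 288t² − 120st + 480t² − 960t + 40st³ − 160t⁴ + 320t³ + 336s³ − 1344s²t + 2688s² − 304s² + 1216st − 2432s + 64s − 256t + 512    [distributive law]
= 210s³t − 565s²t² + 586s²t − 1060st³ + 1164st² + 3096st + 464t³ + 192t² − 1216t − 160t⁴ + 336s³ + 2384s² − 2368s + 512    [combine like terms]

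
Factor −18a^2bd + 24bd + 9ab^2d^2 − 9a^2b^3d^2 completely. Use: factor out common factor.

3bd(−6a^2 + 8 + 3abd − 3a^2b^2d)

−18a^2bd + 24bd + 9ab^2d^2 − 9a^2b^3d^2
= 3(−6a^2bd + 8bd + 3ab^2d^2 − 3a^2b^3d^2)    [factor out 3]
= 3bd(−6a^2 + 8 + 3abd − 3a^2b^2d)    [factor out bd]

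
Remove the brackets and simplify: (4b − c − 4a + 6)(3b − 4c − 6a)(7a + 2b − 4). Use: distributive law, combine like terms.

12ab^2 + 24b^3 − 12b^2 − 89abc − 38b^2c + 28bc − 204a^2b + 198ab + 28ac^2 + 8bc^2 − 16c^2 + 154a^2c − 256ac + 168a^3 − 348a^2 − 72b + 96c + 144a

(4b − c − 4a + 6)(3b − 4c − 6a)(7a + 2b − 4)
= (12b^2 − 16bc − 24ab − 3bc + 4c^2 + 6ac − 12ab + 16ac + 24a^2 + 18b − 24c − 36a)(7a + 2b − 4)    [distributive law]
= (12b^2 − 19bc − 36ab + 4c^2 + 22ac + 24a^2 + 18b − 24c − 36a)(7a + 2b − 4)    [combine like terms]
= 84ab^2 + 24b^3 − 48b^2 − 133abc − 38b^2c + 76bc − 252a^2b − 72ab^2 + 144ab + 28ac^2 + 8bc^2 − 16c^2 + 154a^2c + 44abc − 88ac + 168a^3 + 48a^2b − 96a^2 + 126ab + 36b^2 − 72b − 168ac − 48bc + 96c − 252a^2 − 72ab + 144a    [distributive law]
= 12ab^2 + 24b^3 − 12b^2 − 89abc − 38b^2c + 28bc − 204a^2b + 198ab + 28ac^2 + 8bc^2 − 16c^2 + 154a^2c − 256ac + 168a^3 − 348a^2 − 72b + 96c + 144a    [combine like terms]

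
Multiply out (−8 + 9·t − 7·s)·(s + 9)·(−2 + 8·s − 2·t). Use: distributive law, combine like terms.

(−8 + 9·t − 7·s)·(s + 9)·(−2 + 8·s − 2·t)
= (−8·s − 72 + 9·s·t + 81·t − 7·s² − 63·s)·(−2 + 8·s − 2·t)    [distributive law]
= (−71·s − 72 + 9·s·t + 81·t − 7·s²)·(−2 + 8·s − 2·t)    [combine like terms]
= 142·s − 568·s² + 142·s·t + 144 − 576·s + 144·t − 18·s·t + 72·s²·t − 18·s·t² − 162·t + 648·s·t − 162·t² + 14·s² − 56·s³ + 14·s²·t    [distributive law]
= −434·s − 554·s² + 772·s·t + 144 − 18·t + 86·s²·t − 18·s·t² − 162·t² − 56·s³    [combine like terms]

−434·s − 554·s² + 772·s·t + 144 − 18·t + 86·s²·t − 18·s·t² − 162·t² − 56·s³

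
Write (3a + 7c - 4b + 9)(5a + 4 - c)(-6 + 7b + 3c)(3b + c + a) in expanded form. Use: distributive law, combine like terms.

(3a + 7c - 4b + 9)(5a + 4 - c)(-6 + 7b + 3c)(3b + c + a)
= (15a^2 + 12a - 3ac + 35ac + 28c - 7c^2 - 20ab - 16b + 4bc + 45a + 36 - 9c)(-6 + 7b + 3c)(3b + c + a)    [distributive law]
= (15a^2 + 57a + 32ac + 19c - 7c^2 - 20ab - 16b + 4bc + 36)(-6 + 7b + 3c)(3b + c + a)    [combine like terms]
= (-90a^2 + 105a^2b + 45a^2c - 342a + 399ab + 171ac - 192ac + 224abc + 96ac^2 - 114c + 133bc + 57c^2 + 42c^2 - 49bc^2 - 21c^3 + 120ab - 140ab^2 - 60abc + 96b - 112b^2 - 48bc - 24bc + 28b^2c + 12bc^2 - 216 + 252b + 108c)(3b + c + a)    [distributive law]
= (-90a^2 + 105a^2b + 45a^2c - 342a + 519ab - 21ac + 164abc + 96ac^2 - 6c + 61bc + 99c^2 - 37bc^2 - 21c^3 - 140ab^2 + 348b - 112b^2 + 28b^2c - 216)(3b + c + a)    [combine like terms]
= -270a^2b - 90a^2c - 90a^3 + 315a^2b^2 + 105a^2bc + 105a^3b + 135a^2bc + 45a^2c^2 + 45a^3c - 1026ab - 342ac - 342a^2 + 1557ab^2 + 519abc + 519a^2b - 63abc - 21ac^2 - 21a^2c + 492ab^2c + 164abc^2 + 164a^2bc + 288abc^2 + 96ac^3 + 96a^2c^2 - 18bc - 6c^2 - 6ac + 183b^2c + 61bc^2 + 61abc + 297bc^2 + 99c^3 + 99ac^2 - 111b^2c^2 - 37bc^3 - 37abc^2 - 63bc^3 - 21c^4 - 21ac^3 - 420ab^3 - 140ab^2c - 140a^2b^2 + 1044b^2 + 348bc + 348ab - 336b^3 - 112b^2c - 112ab^2 + 84b^3c + 28b^2c^2 + 28ab^2c - 648b - 216c - 216a    [distributive law]
= 249a^2b - 111a^2c - 90a^3 + 175a^2b^2 + 404a^2bc + 105a^3b + 141a^2c^2 + 45a^3c - 678ab - 348ac - 342a^2 + 1445ab^2 + 517abc + 78ac^2 + 380ab^2c + 415abc^2 + 75ac^3 + 330bc - 6c^2 + 71b^2c + 358bc^2 + 99c^3 - 83b^2c^2 - 100bc^3 - 21c^4 - 420ab^3 + 1044b^2 - 336b^3 + 84b^3c - 648b - 216c - 216a    [combine like terms]

249a^2b - 111a^2c - 90a^3 + 175a^2b^2 + 404a^2bc + 105a^3b + 141a^2c^2 + 45a^3c - 678ab - 348ac - 342a^2 + 1445ab^2 + 517abc + 78ac^2 + 380ab^2c + 415abc^2 + 75ac^3 + 330bc - 6c^2 + 71b^2c + 358bc^2 + 99c^3 - 83b^2c^2 - 100bc^3 - 21c^4 - 420ab^3 + 1044b^2 - 336b^3 + 84b^3c - 648b - 216c - 216a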